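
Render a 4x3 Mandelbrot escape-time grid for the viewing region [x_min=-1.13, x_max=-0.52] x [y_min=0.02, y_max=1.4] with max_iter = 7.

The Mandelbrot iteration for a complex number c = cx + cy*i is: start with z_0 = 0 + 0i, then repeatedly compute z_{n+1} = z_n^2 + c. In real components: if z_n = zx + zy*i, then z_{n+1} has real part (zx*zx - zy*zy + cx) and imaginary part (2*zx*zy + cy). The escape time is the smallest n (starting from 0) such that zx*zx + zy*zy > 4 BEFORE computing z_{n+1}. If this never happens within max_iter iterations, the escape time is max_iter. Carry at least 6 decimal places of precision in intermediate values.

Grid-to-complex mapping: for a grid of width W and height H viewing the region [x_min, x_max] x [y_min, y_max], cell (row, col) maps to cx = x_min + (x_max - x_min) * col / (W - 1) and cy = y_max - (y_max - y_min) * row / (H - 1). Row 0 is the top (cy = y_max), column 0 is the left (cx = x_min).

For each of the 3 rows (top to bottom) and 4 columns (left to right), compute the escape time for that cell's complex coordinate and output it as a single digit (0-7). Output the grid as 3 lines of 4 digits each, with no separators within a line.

Answer: 2222
3457
7777

Derivation:
(row=0, col=0): c = -1.1300 + 1.4000i → escape time 2
(row=0, col=1): c = -0.9267 + 1.4000i → escape time 2
(row=0, col=2): c = -0.7233 + 1.4000i → escape time 2
(row=0, col=3): c = -0.5200 + 1.4000i → escape time 2
(row=1, col=0): c = -1.1300 + 0.7100i → escape time 3
(row=1, col=1): c = -0.9267 + 0.7100i → escape time 4
(row=1, col=2): c = -0.7233 + 0.7100i → escape time 5
(row=1, col=3): c = -0.5200 + 0.7100i → escape time 7
(row=2, col=0): c = -1.1300 + 0.0200i → escape time 7
(row=2, col=1): c = -0.9267 + 0.0200i → escape time 7
(row=2, col=2): c = -0.7233 + 0.0200i → escape time 7
(row=2, col=3): c = -0.5200 + 0.0200i → escape time 7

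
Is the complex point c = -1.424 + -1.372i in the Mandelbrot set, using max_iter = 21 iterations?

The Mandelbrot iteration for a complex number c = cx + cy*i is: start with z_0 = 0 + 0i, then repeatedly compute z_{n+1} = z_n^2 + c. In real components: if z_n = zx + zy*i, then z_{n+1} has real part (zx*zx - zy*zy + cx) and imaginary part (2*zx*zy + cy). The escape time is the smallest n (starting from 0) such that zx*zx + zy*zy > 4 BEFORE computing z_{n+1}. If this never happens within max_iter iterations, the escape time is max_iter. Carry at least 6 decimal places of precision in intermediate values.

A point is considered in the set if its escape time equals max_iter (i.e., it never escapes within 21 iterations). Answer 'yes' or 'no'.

Answer: no

Derivation:
z_0 = 0 + 0i, c = -1.4240 + -1.3720i
Iter 1: z = -1.4240 + -1.3720i, |z|^2 = 3.9102
Iter 2: z = -1.2786 + 2.5355i, |z|^2 = 8.0634
Escaped at iteration 2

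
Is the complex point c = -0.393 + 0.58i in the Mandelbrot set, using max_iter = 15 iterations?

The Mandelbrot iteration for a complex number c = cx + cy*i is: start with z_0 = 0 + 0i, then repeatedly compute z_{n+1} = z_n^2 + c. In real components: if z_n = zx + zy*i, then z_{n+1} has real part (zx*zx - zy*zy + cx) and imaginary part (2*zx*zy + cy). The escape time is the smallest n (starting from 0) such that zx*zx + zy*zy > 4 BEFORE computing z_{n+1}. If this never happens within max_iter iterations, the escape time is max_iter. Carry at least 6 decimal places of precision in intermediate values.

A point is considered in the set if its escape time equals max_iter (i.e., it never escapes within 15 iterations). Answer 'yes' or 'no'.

Answer: yes

Derivation:
z_0 = 0 + 0i, c = -0.3930 + 0.5800i
Iter 1: z = -0.3930 + 0.5800i, |z|^2 = 0.4908
Iter 2: z = -0.5750 + 0.1241i, |z|^2 = 0.3460
Iter 3: z = -0.0778 + 0.4373i, |z|^2 = 0.1973
Iter 4: z = -0.5782 + 0.5119i, |z|^2 = 0.5963
Iter 5: z = -0.3208 + -0.0119i, |z|^2 = 0.1031
Iter 6: z = -0.2902 + 0.5877i, |z|^2 = 0.4296
Iter 7: z = -0.6541 + 0.2389i, |z|^2 = 0.4849
Iter 8: z = -0.0222 + 0.2675i, |z|^2 = 0.0720
Iter 9: z = -0.4640 + 0.5681i, |z|^2 = 0.5381
Iter 10: z = -0.5004 + 0.0527i, |z|^2 = 0.2532
Iter 11: z = -0.1454 + 0.5272i, |z|^2 = 0.2991
Iter 12: z = -0.6498 + 0.4267i, |z|^2 = 0.6044
Iter 13: z = -0.1528 + 0.0254i, |z|^2 = 0.0240
Iter 14: z = -0.3703 + 0.5722i, |z|^2 = 0.4646
Did not escape in 15 iterations → in set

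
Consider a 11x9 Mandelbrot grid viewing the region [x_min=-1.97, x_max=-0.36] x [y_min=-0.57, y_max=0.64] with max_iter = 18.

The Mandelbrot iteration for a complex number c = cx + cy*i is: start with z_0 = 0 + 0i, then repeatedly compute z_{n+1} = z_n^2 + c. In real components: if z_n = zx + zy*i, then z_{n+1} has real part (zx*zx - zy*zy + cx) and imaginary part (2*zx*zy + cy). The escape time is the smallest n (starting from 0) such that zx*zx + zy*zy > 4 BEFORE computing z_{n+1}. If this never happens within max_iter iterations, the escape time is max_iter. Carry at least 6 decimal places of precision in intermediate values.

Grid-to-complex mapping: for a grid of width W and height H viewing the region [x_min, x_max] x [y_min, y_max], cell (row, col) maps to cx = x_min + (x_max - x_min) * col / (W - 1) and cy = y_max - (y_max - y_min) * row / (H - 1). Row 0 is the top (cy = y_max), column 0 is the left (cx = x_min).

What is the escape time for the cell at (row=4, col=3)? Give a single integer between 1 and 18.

z_0 = 0 + 0i, c = -1.4870 + 0.0350i
Iter 1: z = -1.4870 + 0.0350i, |z|^2 = 2.2124
Iter 2: z = 0.7229 + -0.0691i, |z|^2 = 0.5274
Iter 3: z = -0.9691 + -0.0649i, |z|^2 = 0.9434
Iter 4: z = -0.5520 + 0.1608i, |z|^2 = 0.3306
Iter 5: z = -1.2081 + -0.1425i, |z|^2 = 1.4799
Iter 6: z = -0.0477 + 0.3793i, |z|^2 = 0.1462
Iter 7: z = -1.6286 + -0.0012i, |z|^2 = 2.6524
Iter 8: z = 1.1654 + 0.0389i, |z|^2 = 1.3597
Iter 9: z = -0.1303 + 0.1257i, |z|^2 = 0.0328
Iter 10: z = -1.4858 + 0.0023i, |z|^2 = 2.2076
Iter 11: z = 0.7206 + 0.0283i, |z|^2 = 0.5201
Iter 12: z = -0.9685 + 0.0758i, |z|^2 = 0.9438
Iter 13: z = -0.5547 + -0.1118i, |z|^2 = 0.3202
Iter 14: z = -1.1918 + 0.1591i, |z|^2 = 1.4456
Iter 15: z = -0.0920 + -0.3441i, |z|^2 = 0.1269
Iter 16: z = -1.5970 + 0.0983i, |z|^2 = 2.5600
Iter 17: z = 1.0537 + -0.2790i, |z|^2 = 1.1880

Answer: 18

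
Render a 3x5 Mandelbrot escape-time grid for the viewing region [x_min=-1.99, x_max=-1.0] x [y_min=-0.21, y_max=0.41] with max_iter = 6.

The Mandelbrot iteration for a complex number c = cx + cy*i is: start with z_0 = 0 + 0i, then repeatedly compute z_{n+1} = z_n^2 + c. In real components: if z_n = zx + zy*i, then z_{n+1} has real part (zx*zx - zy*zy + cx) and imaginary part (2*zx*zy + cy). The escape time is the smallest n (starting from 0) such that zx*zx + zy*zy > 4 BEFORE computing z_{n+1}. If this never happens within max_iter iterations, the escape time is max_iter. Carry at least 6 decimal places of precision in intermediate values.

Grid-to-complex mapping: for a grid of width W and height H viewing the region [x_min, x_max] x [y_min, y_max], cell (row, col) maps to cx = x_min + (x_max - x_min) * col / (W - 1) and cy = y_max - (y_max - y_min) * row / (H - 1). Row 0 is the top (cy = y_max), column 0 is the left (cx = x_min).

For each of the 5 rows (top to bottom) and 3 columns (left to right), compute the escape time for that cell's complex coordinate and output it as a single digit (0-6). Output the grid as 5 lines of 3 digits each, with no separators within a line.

(row=0, col=0): c = -1.9900 + 0.4100i → escape time 1
(row=0, col=1): c = -1.4950 + 0.4100i → escape time 4
(row=0, col=2): c = -1.0000 + 0.4100i → escape time 6
(row=1, col=0): c = -1.9900 + 0.2550i → escape time 1
(row=1, col=1): c = -1.4950 + 0.2550i → escape time 5
(row=1, col=2): c = -1.0000 + 0.2550i → escape time 6
(row=2, col=0): c = -1.9900 + 0.1000i → escape time 3
(row=2, col=1): c = -1.4950 + 0.1000i → escape time 6
(row=2, col=2): c = -1.0000 + 0.1000i → escape time 6
(row=3, col=0): c = -1.9900 + -0.0550i → escape time 4
(row=3, col=1): c = -1.4950 + -0.0550i → escape time 6
(row=3, col=2): c = -1.0000 + -0.0550i → escape time 6
(row=4, col=0): c = -1.9900 + -0.2100i → escape time 1
(row=4, col=1): c = -1.4950 + -0.2100i → escape time 5
(row=4, col=2): c = -1.0000 + -0.2100i → escape time 6

Answer: 146
156
366
466
156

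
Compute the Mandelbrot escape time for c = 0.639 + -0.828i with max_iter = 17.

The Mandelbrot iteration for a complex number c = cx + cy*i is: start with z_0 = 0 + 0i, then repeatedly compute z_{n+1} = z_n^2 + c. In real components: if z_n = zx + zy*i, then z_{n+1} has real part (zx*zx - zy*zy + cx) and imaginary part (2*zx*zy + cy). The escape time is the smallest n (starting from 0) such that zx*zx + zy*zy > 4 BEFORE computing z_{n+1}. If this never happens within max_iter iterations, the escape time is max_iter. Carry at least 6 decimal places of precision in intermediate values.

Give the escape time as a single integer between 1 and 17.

z_0 = 0 + 0i, c = 0.6390 + -0.8280i
Iter 1: z = 0.6390 + -0.8280i, |z|^2 = 1.0939
Iter 2: z = 0.3617 + -1.8862i, |z|^2 = 3.6885
Iter 3: z = -2.7878 + -2.1926i, |z|^2 = 12.5795
Escaped at iteration 3

Answer: 3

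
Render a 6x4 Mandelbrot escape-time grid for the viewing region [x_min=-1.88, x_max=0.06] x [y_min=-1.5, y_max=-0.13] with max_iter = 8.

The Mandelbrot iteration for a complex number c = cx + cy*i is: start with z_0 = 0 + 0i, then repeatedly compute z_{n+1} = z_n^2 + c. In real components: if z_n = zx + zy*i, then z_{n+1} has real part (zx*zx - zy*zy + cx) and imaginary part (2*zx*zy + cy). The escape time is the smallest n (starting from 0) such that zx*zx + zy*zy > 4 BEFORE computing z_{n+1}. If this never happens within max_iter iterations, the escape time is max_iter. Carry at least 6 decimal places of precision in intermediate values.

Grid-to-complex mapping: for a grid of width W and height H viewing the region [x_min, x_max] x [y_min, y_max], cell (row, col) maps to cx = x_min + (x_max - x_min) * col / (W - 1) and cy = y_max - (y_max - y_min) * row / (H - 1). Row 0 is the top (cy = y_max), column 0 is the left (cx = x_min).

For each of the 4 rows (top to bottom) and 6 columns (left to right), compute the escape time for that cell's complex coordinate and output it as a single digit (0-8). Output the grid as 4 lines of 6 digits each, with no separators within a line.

(row=0, col=0): c = -1.8800 + -0.1300i → escape time 4
(row=0, col=1): c = -1.4920 + -0.1300i → escape time 7
(row=0, col=2): c = -1.1040 + -0.1300i → escape time 8
(row=0, col=3): c = -0.7160 + -0.1300i → escape time 8
(row=0, col=4): c = -0.3280 + -0.1300i → escape time 8
(row=0, col=5): c = 0.0600 + -0.1300i → escape time 8
(row=1, col=0): c = -1.8800 + -0.5867i → escape time 2
(row=1, col=1): c = -1.4920 + -0.5867i → escape time 3
(row=1, col=2): c = -1.1040 + -0.5867i → escape time 4
(row=1, col=3): c = -0.7160 + -0.5867i → escape time 6
(row=1, col=4): c = -0.3280 + -0.5867i → escape time 8
(row=1, col=5): c = 0.0600 + -0.5867i → escape time 8
(row=2, col=0): c = -1.8800 + -1.0433i → escape time 1
(row=2, col=1): c = -1.4920 + -1.0433i → escape time 2
(row=2, col=2): c = -1.1040 + -1.0433i → escape time 3
(row=2, col=3): c = -0.7160 + -1.0433i → escape time 3
(row=2, col=4): c = -0.3280 + -1.0433i → escape time 5
(row=2, col=5): c = 0.0600 + -1.0433i → escape time 4
(row=3, col=0): c = -1.8800 + -1.5000i → escape time 1
(row=3, col=1): c = -1.4920 + -1.5000i → escape time 1
(row=3, col=2): c = -1.1040 + -1.5000i → escape time 2
(row=3, col=3): c = -0.7160 + -1.5000i → escape time 2
(row=3, col=4): c = -0.3280 + -1.5000i → escape time 2
(row=3, col=5): c = 0.0600 + -1.5000i → escape time 2

Answer: 478888
234688
123354
112222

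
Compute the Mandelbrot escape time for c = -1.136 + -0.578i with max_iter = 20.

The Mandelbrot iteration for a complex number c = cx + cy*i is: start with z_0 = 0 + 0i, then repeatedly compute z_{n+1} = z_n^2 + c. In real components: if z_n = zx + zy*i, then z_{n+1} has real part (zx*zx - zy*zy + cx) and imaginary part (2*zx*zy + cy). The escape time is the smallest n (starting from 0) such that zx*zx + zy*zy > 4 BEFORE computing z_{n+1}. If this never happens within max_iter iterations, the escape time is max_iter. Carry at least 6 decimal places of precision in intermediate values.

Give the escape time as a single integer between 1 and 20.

z_0 = 0 + 0i, c = -1.1360 + -0.5780i
Iter 1: z = -1.1360 + -0.5780i, |z|^2 = 1.6246
Iter 2: z = -0.1796 + 0.7352i, |z|^2 = 0.5728
Iter 3: z = -1.6443 + -0.8421i, |z|^2 = 3.4128
Iter 4: z = 0.8586 + 2.1912i, |z|^2 = 5.5387
Escaped at iteration 4

Answer: 4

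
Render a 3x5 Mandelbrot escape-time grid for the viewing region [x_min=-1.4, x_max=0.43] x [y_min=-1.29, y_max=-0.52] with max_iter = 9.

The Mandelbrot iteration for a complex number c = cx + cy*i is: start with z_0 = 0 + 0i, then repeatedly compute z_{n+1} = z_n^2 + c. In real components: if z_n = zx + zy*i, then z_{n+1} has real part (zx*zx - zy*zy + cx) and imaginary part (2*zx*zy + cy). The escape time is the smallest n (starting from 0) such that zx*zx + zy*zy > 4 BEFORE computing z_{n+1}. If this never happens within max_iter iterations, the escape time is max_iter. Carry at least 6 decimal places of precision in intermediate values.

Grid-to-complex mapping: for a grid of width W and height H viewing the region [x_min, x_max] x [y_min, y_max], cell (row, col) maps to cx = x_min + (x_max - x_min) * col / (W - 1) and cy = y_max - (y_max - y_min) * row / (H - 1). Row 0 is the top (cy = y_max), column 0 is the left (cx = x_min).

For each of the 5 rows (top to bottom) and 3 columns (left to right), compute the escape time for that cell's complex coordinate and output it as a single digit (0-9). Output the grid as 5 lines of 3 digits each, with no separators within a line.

(row=0, col=0): c = -1.4000 + -0.5200i → escape time 3
(row=0, col=1): c = -0.4850 + -0.5200i → escape time 9
(row=0, col=2): c = 0.4300 + -0.5200i → escape time 6
(row=1, col=0): c = -1.4000 + -0.7125i → escape time 3
(row=1, col=1): c = -0.4850 + -0.7125i → escape time 7
(row=1, col=2): c = 0.4300 + -0.7125i → escape time 4
(row=2, col=0): c = -1.4000 + -0.9050i → escape time 3
(row=2, col=1): c = -0.4850 + -0.9050i → escape time 4
(row=2, col=2): c = 0.4300 + -0.9050i → escape time 3
(row=3, col=0): c = -1.4000 + -1.0975i → escape time 2
(row=3, col=1): c = -0.4850 + -1.0975i → escape time 4
(row=3, col=2): c = 0.4300 + -1.0975i → escape time 2
(row=4, col=0): c = -1.4000 + -1.2900i → escape time 2
(row=4, col=1): c = -0.4850 + -1.2900i → escape time 3
(row=4, col=2): c = 0.4300 + -1.2900i → escape time 2

Answer: 396
374
343
242
232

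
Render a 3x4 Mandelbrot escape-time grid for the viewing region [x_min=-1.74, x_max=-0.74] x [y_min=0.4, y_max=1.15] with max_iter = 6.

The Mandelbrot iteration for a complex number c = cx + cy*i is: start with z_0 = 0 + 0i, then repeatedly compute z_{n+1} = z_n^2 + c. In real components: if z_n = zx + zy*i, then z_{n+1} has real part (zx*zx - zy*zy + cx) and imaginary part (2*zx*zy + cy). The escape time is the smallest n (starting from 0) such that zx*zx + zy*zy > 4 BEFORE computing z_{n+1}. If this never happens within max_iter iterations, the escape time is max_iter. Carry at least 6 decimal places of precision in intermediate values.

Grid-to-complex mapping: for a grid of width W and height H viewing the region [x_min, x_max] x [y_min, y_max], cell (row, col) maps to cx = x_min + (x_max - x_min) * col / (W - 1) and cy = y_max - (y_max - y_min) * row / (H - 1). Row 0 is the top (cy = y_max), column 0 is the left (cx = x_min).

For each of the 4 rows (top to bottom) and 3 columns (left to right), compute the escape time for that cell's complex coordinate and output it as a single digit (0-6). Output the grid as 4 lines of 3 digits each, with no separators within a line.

Answer: 133
234
335
366

Derivation:
(row=0, col=0): c = -1.7400 + 1.1500i → escape time 1
(row=0, col=1): c = -1.2400 + 1.1500i → escape time 3
(row=0, col=2): c = -0.7400 + 1.1500i → escape time 3
(row=1, col=0): c = -1.7400 + 0.9000i → escape time 2
(row=1, col=1): c = -1.2400 + 0.9000i → escape time 3
(row=1, col=2): c = -0.7400 + 0.9000i → escape time 4
(row=2, col=0): c = -1.7400 + 0.6500i → escape time 3
(row=2, col=1): c = -1.2400 + 0.6500i → escape time 3
(row=2, col=2): c = -0.7400 + 0.6500i → escape time 5
(row=3, col=0): c = -1.7400 + 0.4000i → escape time 3
(row=3, col=1): c = -1.2400 + 0.4000i → escape time 6
(row=3, col=2): c = -0.7400 + 0.4000i → escape time 6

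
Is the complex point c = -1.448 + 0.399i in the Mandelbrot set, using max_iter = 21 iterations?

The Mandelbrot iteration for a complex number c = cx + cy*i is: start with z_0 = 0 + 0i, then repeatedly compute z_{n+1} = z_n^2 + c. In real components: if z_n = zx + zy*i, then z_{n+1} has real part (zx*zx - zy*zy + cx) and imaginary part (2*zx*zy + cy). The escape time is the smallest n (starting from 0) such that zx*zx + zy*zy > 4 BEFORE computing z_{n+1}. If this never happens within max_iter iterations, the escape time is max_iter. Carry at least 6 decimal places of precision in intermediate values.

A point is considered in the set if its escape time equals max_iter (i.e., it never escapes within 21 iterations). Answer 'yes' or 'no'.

Answer: no

Derivation:
z_0 = 0 + 0i, c = -1.4480 + 0.3990i
Iter 1: z = -1.4480 + 0.3990i, |z|^2 = 2.2559
Iter 2: z = 0.4895 + -0.7565i, |z|^2 = 0.8119
Iter 3: z = -1.7807 + -0.3416i, |z|^2 = 3.2875
Iter 4: z = 1.6061 + 1.6156i, |z|^2 = 5.1900
Escaped at iteration 4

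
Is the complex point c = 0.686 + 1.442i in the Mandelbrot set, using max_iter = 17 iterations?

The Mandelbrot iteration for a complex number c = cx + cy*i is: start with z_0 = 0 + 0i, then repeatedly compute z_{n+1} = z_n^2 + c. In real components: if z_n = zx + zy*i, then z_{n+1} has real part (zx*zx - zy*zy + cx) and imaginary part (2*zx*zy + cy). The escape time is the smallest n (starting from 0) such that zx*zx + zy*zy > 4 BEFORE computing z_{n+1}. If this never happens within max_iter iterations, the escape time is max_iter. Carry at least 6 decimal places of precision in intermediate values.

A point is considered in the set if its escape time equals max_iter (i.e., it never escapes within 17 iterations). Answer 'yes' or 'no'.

z_0 = 0 + 0i, c = 0.6860 + 1.4420i
Iter 1: z = 0.6860 + 1.4420i, |z|^2 = 2.5500
Iter 2: z = -0.9228 + 3.4204i, |z|^2 = 12.5508
Escaped at iteration 2

Answer: no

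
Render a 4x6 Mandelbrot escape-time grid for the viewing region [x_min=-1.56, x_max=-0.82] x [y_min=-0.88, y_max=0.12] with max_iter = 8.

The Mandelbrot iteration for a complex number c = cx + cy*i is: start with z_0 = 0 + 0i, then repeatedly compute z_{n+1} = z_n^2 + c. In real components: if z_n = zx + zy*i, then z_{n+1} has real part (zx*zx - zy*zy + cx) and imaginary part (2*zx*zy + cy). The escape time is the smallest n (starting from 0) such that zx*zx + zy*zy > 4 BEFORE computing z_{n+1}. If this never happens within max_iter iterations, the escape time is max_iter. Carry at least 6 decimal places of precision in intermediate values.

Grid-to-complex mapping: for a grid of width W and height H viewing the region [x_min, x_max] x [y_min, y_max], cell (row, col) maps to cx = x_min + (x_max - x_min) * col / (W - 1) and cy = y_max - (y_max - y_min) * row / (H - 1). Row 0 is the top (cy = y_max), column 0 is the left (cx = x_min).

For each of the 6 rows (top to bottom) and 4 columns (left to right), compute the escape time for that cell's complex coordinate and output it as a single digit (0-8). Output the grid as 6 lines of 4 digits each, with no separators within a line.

(row=0, col=0): c = -1.5600 + 0.1200i → escape time 6
(row=0, col=1): c = -1.3133 + 0.1200i → escape time 8
(row=0, col=2): c = -1.0667 + 0.1200i → escape time 8
(row=0, col=3): c = -0.8200 + 0.1200i → escape time 8
(row=1, col=0): c = -1.5600 + -0.0800i → escape time 7
(row=1, col=1): c = -1.3133 + -0.0800i → escape time 8
(row=1, col=2): c = -1.0667 + -0.0800i → escape time 8
(row=1, col=3): c = -0.8200 + -0.0800i → escape time 8
(row=2, col=0): c = -1.5600 + -0.2800i → escape time 4
(row=2, col=1): c = -1.3133 + -0.2800i → escape time 7
(row=2, col=2): c = -1.0667 + -0.2800i → escape time 8
(row=2, col=3): c = -0.8200 + -0.2800i → escape time 8
(row=3, col=0): c = -1.5600 + -0.4800i → escape time 3
(row=3, col=1): c = -1.3133 + -0.4800i → escape time 4
(row=3, col=2): c = -1.0667 + -0.4800i → escape time 5
(row=3, col=3): c = -0.8200 + -0.4800i → escape time 6
(row=4, col=0): c = -1.5600 + -0.6800i → escape time 3
(row=4, col=1): c = -1.3133 + -0.6800i → escape time 3
(row=4, col=2): c = -1.0667 + -0.6800i → escape time 4
(row=4, col=3): c = -0.8200 + -0.6800i → escape time 4
(row=5, col=0): c = -1.5600 + -0.8800i → escape time 3
(row=5, col=1): c = -1.3133 + -0.8800i → escape time 3
(row=5, col=2): c = -1.0667 + -0.8800i → escape time 3
(row=5, col=3): c = -0.8200 + -0.8800i → escape time 4

Answer: 6888
7888
4788
3456
3344
3334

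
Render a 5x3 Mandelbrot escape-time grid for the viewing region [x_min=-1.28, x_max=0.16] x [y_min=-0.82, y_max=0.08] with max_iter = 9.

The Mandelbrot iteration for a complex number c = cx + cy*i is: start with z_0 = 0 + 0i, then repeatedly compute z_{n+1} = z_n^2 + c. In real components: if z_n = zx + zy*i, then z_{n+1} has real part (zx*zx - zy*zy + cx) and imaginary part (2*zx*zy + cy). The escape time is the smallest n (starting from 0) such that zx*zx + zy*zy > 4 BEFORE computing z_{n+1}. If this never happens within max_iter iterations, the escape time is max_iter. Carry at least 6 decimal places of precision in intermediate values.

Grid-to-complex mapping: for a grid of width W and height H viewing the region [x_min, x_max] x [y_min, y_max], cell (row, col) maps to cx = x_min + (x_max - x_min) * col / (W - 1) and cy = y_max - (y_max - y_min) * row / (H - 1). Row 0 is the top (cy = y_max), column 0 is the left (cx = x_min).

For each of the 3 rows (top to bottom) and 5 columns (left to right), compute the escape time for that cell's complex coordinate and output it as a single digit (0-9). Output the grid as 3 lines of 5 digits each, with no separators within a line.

(row=0, col=0): c = -1.2800 + 0.0800i → escape time 9
(row=0, col=1): c = -0.9200 + 0.0800i → escape time 9
(row=0, col=2): c = -0.5600 + 0.0800i → escape time 9
(row=0, col=3): c = -0.2000 + 0.0800i → escape time 9
(row=0, col=4): c = 0.1600 + 0.0800i → escape time 9
(row=1, col=0): c = -1.2800 + -0.3700i → escape time 9
(row=1, col=1): c = -0.9200 + -0.3700i → escape time 7
(row=1, col=2): c = -0.5600 + -0.3700i → escape time 9
(row=1, col=3): c = -0.2000 + -0.3700i → escape time 9
(row=1, col=4): c = 0.1600 + -0.3700i → escape time 9
(row=2, col=0): c = -1.2800 + -0.8200i → escape time 3
(row=2, col=1): c = -0.9200 + -0.8200i → escape time 3
(row=2, col=2): c = -0.5600 + -0.8200i → escape time 4
(row=2, col=3): c = -0.2000 + -0.8200i → escape time 9
(row=2, col=4): c = 0.1600 + -0.8200i → escape time 5

Answer: 99999
97999
33495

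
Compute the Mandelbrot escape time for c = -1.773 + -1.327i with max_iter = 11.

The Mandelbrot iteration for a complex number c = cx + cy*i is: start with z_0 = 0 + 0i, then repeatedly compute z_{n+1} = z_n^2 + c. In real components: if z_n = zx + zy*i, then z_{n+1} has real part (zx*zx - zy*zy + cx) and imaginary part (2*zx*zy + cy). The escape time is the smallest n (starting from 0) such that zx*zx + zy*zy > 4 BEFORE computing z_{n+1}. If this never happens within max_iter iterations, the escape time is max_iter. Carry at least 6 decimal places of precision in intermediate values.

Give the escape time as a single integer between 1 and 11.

Answer: 1

Derivation:
z_0 = 0 + 0i, c = -1.7730 + -1.3270i
Iter 1: z = -1.7730 + -1.3270i, |z|^2 = 4.9045
Escaped at iteration 1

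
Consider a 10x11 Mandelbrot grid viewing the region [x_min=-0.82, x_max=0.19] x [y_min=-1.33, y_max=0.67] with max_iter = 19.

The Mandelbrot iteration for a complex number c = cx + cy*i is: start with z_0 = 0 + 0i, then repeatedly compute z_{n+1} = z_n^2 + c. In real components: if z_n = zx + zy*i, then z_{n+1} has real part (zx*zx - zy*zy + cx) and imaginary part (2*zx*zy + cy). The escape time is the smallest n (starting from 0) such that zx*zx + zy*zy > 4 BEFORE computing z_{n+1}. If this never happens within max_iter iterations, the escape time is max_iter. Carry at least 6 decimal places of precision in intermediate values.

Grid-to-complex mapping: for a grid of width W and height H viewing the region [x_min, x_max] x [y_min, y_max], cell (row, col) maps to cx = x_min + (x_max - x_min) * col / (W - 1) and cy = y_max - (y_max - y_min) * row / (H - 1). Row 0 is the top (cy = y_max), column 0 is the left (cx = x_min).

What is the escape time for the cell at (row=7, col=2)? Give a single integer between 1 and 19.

z_0 = 0 + 0i, c = -0.5956 + -0.7300i
Iter 1: z = -0.5956 + -0.7300i, |z|^2 = 0.8876
Iter 2: z = -0.7738 + 0.1395i, |z|^2 = 0.6182
Iter 3: z = -0.0163 + -0.9459i, |z|^2 = 0.8950
Iter 4: z = -1.4900 + -0.6992i, |z|^2 = 2.7090
Iter 5: z = 1.1358 + 1.3535i, |z|^2 = 3.1220
Iter 6: z = -1.1376 + 2.3446i, |z|^2 = 6.7912
Escaped at iteration 6

Answer: 6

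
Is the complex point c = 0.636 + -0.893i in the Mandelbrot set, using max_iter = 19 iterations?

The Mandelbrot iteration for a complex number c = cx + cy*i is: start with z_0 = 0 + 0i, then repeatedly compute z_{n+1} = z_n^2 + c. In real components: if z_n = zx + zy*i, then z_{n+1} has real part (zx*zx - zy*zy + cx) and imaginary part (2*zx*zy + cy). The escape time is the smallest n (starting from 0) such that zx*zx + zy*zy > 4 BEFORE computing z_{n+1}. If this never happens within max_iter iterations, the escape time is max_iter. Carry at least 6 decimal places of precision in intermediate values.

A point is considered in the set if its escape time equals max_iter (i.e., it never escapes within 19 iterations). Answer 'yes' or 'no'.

Answer: no

Derivation:
z_0 = 0 + 0i, c = 0.6360 + -0.8930i
Iter 1: z = 0.6360 + -0.8930i, |z|^2 = 1.2019
Iter 2: z = 0.2430 + -2.0289i, |z|^2 = 4.1755
Escaped at iteration 2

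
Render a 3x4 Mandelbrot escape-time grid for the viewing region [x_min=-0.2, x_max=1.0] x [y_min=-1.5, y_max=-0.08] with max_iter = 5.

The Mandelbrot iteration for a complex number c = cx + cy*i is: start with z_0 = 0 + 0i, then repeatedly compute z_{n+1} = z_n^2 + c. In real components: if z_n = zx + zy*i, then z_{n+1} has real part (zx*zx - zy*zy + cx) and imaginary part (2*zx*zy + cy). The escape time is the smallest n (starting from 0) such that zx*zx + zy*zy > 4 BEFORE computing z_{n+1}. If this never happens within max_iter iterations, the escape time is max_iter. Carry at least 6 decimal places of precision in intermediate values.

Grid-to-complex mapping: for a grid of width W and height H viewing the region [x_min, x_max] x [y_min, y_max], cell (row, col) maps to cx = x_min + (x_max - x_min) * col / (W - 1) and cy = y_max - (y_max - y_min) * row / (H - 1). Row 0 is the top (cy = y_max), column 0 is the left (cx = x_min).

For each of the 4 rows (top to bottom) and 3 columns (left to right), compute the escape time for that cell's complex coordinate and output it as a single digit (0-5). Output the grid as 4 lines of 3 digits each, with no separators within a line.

Answer: 552
552
532
222

Derivation:
(row=0, col=0): c = -0.2000 + -0.0800i → escape time 5
(row=0, col=1): c = 0.4000 + -0.0800i → escape time 5
(row=0, col=2): c = 1.0000 + -0.0800i → escape time 2
(row=1, col=0): c = -0.2000 + -0.5533i → escape time 5
(row=1, col=1): c = 0.4000 + -0.5533i → escape time 5
(row=1, col=2): c = 1.0000 + -0.5533i → escape time 2
(row=2, col=0): c = -0.2000 + -1.0267i → escape time 5
(row=2, col=1): c = 0.4000 + -1.0267i → escape time 3
(row=2, col=2): c = 1.0000 + -1.0267i → escape time 2
(row=3, col=0): c = -0.2000 + -1.5000i → escape time 2
(row=3, col=1): c = 0.4000 + -1.5000i → escape time 2
(row=3, col=2): c = 1.0000 + -1.5000i → escape time 2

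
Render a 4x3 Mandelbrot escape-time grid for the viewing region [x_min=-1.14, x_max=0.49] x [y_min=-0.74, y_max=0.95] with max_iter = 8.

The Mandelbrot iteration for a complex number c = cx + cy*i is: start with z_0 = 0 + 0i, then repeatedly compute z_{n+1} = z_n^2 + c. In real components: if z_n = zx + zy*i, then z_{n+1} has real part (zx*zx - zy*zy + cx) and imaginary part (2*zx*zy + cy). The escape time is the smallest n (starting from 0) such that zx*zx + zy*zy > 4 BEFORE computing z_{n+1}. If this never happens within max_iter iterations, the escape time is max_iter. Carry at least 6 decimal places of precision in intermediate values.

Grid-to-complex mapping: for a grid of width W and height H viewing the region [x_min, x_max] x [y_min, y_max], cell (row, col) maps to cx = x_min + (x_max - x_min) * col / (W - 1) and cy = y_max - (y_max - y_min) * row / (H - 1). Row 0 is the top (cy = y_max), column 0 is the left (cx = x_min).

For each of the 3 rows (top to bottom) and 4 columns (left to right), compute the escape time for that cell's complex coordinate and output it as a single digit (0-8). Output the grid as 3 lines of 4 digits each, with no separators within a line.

Answer: 3483
8885
3683

Derivation:
(row=0, col=0): c = -1.1400 + 0.9500i → escape time 3
(row=0, col=1): c = -0.5967 + 0.9500i → escape time 4
(row=0, col=2): c = -0.0533 + 0.9500i → escape time 8
(row=0, col=3): c = 0.4900 + 0.9500i → escape time 3
(row=1, col=0): c = -1.1400 + 0.1050i → escape time 8
(row=1, col=1): c = -0.5967 + 0.1050i → escape time 8
(row=1, col=2): c = -0.0533 + 0.1050i → escape time 8
(row=1, col=3): c = 0.4900 + 0.1050i → escape time 5
(row=2, col=0): c = -1.1400 + -0.7400i → escape time 3
(row=2, col=1): c = -0.5967 + -0.7400i → escape time 6
(row=2, col=2): c = -0.0533 + -0.7400i → escape time 8
(row=2, col=3): c = 0.4900 + -0.7400i → escape time 3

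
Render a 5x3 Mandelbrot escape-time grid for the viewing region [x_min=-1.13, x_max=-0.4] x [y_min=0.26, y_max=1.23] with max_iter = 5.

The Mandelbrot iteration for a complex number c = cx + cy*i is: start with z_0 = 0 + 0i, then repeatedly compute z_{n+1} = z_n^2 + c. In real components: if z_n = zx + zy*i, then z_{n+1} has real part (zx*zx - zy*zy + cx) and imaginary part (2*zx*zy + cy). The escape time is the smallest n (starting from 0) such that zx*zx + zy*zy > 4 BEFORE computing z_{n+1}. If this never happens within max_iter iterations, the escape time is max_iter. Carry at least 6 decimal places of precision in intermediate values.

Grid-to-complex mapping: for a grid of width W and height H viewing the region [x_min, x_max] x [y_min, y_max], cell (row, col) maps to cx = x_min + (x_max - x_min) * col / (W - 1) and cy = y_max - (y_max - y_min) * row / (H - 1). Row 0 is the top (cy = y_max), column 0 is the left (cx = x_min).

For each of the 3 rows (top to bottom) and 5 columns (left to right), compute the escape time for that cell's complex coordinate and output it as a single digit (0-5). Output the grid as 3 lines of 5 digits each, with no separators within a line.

(row=0, col=0): c = -1.1300 + 1.2300i → escape time 2
(row=0, col=1): c = -0.9475 + 1.2300i → escape time 3
(row=0, col=2): c = -0.7650 + 1.2300i → escape time 3
(row=0, col=3): c = -0.5825 + 1.2300i → escape time 3
(row=0, col=4): c = -0.4000 + 1.2300i → escape time 3
(row=1, col=0): c = -1.1300 + 0.7450i → escape time 3
(row=1, col=1): c = -0.9475 + 0.7450i → escape time 4
(row=1, col=2): c = -0.7650 + 0.7450i → escape time 4
(row=1, col=3): c = -0.5825 + 0.7450i → escape time 5
(row=1, col=4): c = -0.4000 + 0.7450i → escape time 5
(row=2, col=0): c = -1.1300 + 0.2600i → escape time 5
(row=2, col=1): c = -0.9475 + 0.2600i → escape time 5
(row=2, col=2): c = -0.7650 + 0.2600i → escape time 5
(row=2, col=3): c = -0.5825 + 0.2600i → escape time 5
(row=2, col=4): c = -0.4000 + 0.2600i → escape time 5

Answer: 23333
34455
55555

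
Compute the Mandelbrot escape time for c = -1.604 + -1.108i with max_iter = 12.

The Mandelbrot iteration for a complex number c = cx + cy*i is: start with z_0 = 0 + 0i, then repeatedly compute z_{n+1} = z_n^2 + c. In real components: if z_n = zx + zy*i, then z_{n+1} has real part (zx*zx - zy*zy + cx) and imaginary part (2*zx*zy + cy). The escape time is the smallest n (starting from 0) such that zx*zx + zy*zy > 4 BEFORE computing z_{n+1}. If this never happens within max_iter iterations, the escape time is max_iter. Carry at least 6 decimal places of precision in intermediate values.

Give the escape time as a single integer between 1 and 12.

Answer: 2

Derivation:
z_0 = 0 + 0i, c = -1.6040 + -1.1080i
Iter 1: z = -1.6040 + -1.1080i, |z|^2 = 3.8005
Iter 2: z = -0.2588 + 2.4465i, |z|^2 = 6.0522
Escaped at iteration 2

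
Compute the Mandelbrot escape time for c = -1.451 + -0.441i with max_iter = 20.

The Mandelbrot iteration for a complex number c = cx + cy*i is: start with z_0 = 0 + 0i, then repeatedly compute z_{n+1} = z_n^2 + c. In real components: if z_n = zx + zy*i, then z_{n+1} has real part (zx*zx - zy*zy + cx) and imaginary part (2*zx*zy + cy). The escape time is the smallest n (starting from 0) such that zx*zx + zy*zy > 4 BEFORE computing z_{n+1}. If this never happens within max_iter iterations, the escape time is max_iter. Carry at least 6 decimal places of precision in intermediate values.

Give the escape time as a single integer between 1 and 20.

z_0 = 0 + 0i, c = -1.4510 + -0.4410i
Iter 1: z = -1.4510 + -0.4410i, |z|^2 = 2.2999
Iter 2: z = 0.4599 + 0.8388i, |z|^2 = 0.9151
Iter 3: z = -1.9430 + 0.3305i, |z|^2 = 3.8846
Iter 4: z = 2.2151 + -1.7255i, |z|^2 = 7.8841
Escaped at iteration 4

Answer: 4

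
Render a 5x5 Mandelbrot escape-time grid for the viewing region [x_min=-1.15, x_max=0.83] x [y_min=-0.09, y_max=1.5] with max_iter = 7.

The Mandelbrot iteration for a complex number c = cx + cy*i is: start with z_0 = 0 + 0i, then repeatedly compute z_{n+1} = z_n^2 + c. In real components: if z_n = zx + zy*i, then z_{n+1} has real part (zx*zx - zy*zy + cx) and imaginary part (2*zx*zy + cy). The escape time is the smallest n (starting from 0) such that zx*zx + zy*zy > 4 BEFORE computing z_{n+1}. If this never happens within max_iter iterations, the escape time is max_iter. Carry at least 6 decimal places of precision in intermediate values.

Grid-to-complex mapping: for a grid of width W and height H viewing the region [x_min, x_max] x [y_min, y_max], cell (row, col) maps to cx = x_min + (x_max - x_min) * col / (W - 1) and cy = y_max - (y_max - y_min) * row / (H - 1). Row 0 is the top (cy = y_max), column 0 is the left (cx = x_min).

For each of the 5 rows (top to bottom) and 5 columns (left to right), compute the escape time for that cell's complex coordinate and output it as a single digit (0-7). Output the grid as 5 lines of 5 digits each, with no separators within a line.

Answer: 22222
33732
35772
77773
77773

Derivation:
(row=0, col=0): c = -1.1500 + 1.5000i → escape time 2
(row=0, col=1): c = -0.6550 + 1.5000i → escape time 2
(row=0, col=2): c = -0.1600 + 1.5000i → escape time 2
(row=0, col=3): c = 0.3350 + 1.5000i → escape time 2
(row=0, col=4): c = 0.8300 + 1.5000i → escape time 2
(row=1, col=0): c = -1.1500 + 1.1025i → escape time 3
(row=1, col=1): c = -0.6550 + 1.1025i → escape time 3
(row=1, col=2): c = -0.1600 + 1.1025i → escape time 7
(row=1, col=3): c = 0.3350 + 1.1025i → escape time 3
(row=1, col=4): c = 0.8300 + 1.1025i → escape time 2
(row=2, col=0): c = -1.1500 + 0.7050i → escape time 3
(row=2, col=1): c = -0.6550 + 0.7050i → escape time 5
(row=2, col=2): c = -0.1600 + 0.7050i → escape time 7
(row=2, col=3): c = 0.3350 + 0.7050i → escape time 7
(row=2, col=4): c = 0.8300 + 0.7050i → escape time 2
(row=3, col=0): c = -1.1500 + 0.3075i → escape time 7
(row=3, col=1): c = -0.6550 + 0.3075i → escape time 7
(row=3, col=2): c = -0.1600 + 0.3075i → escape time 7
(row=3, col=3): c = 0.3350 + 0.3075i → escape time 7
(row=3, col=4): c = 0.8300 + 0.3075i → escape time 3
(row=4, col=0): c = -1.1500 + -0.0900i → escape time 7
(row=4, col=1): c = -0.6550 + -0.0900i → escape time 7
(row=4, col=2): c = -0.1600 + -0.0900i → escape time 7
(row=4, col=3): c = 0.3350 + -0.0900i → escape time 7
(row=4, col=4): c = 0.8300 + -0.0900i → escape time 3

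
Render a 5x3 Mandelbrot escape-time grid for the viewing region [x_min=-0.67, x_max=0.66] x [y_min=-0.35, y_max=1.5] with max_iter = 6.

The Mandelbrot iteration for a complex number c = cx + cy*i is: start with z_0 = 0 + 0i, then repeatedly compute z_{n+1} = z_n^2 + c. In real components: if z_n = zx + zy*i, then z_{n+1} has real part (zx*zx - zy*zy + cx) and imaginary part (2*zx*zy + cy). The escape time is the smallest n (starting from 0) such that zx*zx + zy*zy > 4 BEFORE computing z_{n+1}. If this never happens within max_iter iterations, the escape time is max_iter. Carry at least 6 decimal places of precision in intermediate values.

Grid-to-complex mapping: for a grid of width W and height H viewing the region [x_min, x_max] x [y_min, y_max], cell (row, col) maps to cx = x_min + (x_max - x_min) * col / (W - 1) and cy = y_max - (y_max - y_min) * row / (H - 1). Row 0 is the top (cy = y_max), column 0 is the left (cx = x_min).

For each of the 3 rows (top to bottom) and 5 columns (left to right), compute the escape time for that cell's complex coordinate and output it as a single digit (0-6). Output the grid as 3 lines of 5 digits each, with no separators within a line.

(row=0, col=0): c = -0.6700 + 1.5000i → escape time 2
(row=0, col=1): c = -0.3375 + 1.5000i → escape time 2
(row=0, col=2): c = -0.0050 + 1.5000i → escape time 2
(row=0, col=3): c = 0.3275 + 1.5000i → escape time 2
(row=0, col=4): c = 0.6600 + 1.5000i → escape time 2
(row=1, col=0): c = -0.6700 + 0.5750i → escape time 6
(row=1, col=1): c = -0.3375 + 0.5750i → escape time 6
(row=1, col=2): c = -0.0050 + 0.5750i → escape time 6
(row=1, col=3): c = 0.3275 + 0.5750i → escape time 6
(row=1, col=4): c = 0.6600 + 0.5750i → escape time 3
(row=2, col=0): c = -0.6700 + -0.3500i → escape time 6
(row=2, col=1): c = -0.3375 + -0.3500i → escape time 6
(row=2, col=2): c = -0.0050 + -0.3500i → escape time 6
(row=2, col=3): c = 0.3275 + -0.3500i → escape time 6
(row=2, col=4): c = 0.6600 + -0.3500i → escape time 3

Answer: 22222
66663
66663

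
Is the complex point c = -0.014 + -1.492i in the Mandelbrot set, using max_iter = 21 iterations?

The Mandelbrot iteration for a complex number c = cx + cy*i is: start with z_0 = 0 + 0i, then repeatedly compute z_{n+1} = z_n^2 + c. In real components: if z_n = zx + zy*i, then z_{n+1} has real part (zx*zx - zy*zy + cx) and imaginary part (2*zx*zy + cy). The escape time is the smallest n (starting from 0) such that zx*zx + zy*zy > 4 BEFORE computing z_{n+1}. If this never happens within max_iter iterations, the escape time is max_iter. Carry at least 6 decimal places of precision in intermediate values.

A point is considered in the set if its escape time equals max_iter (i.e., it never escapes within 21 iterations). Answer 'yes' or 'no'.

Answer: no

Derivation:
z_0 = 0 + 0i, c = -0.0140 + -1.4920i
Iter 1: z = -0.0140 + -1.4920i, |z|^2 = 2.2263
Iter 2: z = -2.2399 + -1.4502i, |z|^2 = 7.1202
Escaped at iteration 2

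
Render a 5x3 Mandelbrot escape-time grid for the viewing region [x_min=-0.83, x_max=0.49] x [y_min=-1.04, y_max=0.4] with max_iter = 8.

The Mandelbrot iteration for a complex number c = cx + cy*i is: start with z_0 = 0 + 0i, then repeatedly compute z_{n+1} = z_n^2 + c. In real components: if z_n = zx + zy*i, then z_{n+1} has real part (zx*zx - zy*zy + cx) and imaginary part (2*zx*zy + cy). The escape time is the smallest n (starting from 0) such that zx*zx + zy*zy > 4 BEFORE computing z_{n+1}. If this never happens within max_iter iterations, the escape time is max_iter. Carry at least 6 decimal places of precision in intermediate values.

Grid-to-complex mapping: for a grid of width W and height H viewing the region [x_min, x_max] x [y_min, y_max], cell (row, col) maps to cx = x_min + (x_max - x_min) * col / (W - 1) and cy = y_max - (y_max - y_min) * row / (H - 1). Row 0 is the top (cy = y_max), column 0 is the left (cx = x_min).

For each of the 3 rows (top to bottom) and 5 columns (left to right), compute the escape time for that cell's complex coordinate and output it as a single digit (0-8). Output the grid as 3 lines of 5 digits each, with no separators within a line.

Answer: 78886
88886
34842

Derivation:
(row=0, col=0): c = -0.8300 + 0.4000i → escape time 7
(row=0, col=1): c = -0.5000 + 0.4000i → escape time 8
(row=0, col=2): c = -0.1700 + 0.4000i → escape time 8
(row=0, col=3): c = 0.1600 + 0.4000i → escape time 8
(row=0, col=4): c = 0.4900 + 0.4000i → escape time 6
(row=1, col=0): c = -0.8300 + -0.3200i → escape time 8
(row=1, col=1): c = -0.5000 + -0.3200i → escape time 8
(row=1, col=2): c = -0.1700 + -0.3200i → escape time 8
(row=1, col=3): c = 0.1600 + -0.3200i → escape time 8
(row=1, col=4): c = 0.4900 + -0.3200i → escape time 6
(row=2, col=0): c = -0.8300 + -1.0400i → escape time 3
(row=2, col=1): c = -0.5000 + -1.0400i → escape time 4
(row=2, col=2): c = -0.1700 + -1.0400i → escape time 8
(row=2, col=3): c = 0.1600 + -1.0400i → escape time 4
(row=2, col=4): c = 0.4900 + -1.0400i → escape time 2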